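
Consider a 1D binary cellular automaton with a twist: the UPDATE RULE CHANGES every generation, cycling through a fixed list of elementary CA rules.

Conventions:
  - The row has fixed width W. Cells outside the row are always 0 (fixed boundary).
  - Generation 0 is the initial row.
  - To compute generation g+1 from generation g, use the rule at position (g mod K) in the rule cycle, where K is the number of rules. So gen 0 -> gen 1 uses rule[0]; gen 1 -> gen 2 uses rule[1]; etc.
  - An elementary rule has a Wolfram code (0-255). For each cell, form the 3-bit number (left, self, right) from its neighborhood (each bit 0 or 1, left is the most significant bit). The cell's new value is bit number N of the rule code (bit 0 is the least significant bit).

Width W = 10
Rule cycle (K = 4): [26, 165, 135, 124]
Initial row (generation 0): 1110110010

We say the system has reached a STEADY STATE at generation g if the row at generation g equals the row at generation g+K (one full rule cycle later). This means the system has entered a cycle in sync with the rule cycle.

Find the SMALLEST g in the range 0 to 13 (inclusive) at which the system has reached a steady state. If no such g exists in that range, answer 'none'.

Answer: 1

Derivation:
Gen 0: 1110110010
Gen 1 (rule 26): 1000101101
Gen 2 (rule 165): 1010110011
Gen 3 (rule 135): 1010000100
Gen 4 (rule 124): 1111000110
Gen 5 (rule 26): 1000101101
Gen 6 (rule 165): 1010110011
Gen 7 (rule 135): 1010000100
Gen 8 (rule 124): 1111000110
Gen 9 (rule 26): 1000101101
Gen 10 (rule 165): 1010110011
Gen 11 (rule 135): 1010000100
Gen 12 (rule 124): 1111000110
Gen 13 (rule 26): 1000101101
Gen 14 (rule 165): 1010110011
Gen 15 (rule 135): 1010000100
Gen 16 (rule 124): 1111000110
Gen 17 (rule 26): 1000101101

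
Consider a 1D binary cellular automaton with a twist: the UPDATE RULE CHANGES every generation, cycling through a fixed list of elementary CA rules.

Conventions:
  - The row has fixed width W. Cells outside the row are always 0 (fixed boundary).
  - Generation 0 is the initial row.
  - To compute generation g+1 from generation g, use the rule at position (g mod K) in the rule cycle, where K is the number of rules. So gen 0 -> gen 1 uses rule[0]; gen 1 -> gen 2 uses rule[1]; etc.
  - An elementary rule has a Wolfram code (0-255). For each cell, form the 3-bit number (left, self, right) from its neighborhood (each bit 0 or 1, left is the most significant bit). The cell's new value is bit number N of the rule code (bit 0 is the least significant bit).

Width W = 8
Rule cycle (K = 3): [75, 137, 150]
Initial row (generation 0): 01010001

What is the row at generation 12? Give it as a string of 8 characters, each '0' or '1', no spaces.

Answer: 00000000

Derivation:
Gen 0: 01010001
Gen 1 (rule 75): 10000110
Gen 2 (rule 137): 00110100
Gen 3 (rule 150): 01000110
Gen 4 (rule 75): 10011110
Gen 5 (rule 137): 00011100
Gen 6 (rule 150): 00101010
Gen 7 (rule 75): 11000000
Gen 8 (rule 137): 10011111
Gen 9 (rule 150): 11101110
Gen 10 (rule 75): 10101010
Gen 11 (rule 137): 00000000
Gen 12 (rule 150): 00000000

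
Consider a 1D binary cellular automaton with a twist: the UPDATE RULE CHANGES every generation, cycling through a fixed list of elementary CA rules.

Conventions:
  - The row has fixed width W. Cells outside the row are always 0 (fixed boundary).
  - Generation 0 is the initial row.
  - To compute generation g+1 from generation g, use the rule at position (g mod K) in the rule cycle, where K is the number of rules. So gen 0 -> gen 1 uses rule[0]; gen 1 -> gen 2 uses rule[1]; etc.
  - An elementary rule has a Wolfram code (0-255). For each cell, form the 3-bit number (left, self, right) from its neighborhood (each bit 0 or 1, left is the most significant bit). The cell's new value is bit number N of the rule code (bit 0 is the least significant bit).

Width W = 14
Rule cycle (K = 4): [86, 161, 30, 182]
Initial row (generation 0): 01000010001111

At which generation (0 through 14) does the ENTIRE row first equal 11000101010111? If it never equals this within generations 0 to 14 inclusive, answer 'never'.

Answer: never

Derivation:
Gen 0: 01000010001111
Gen 1 (rule 86): 11100111010001
Gen 2 (rule 161): 01000010100100
Gen 3 (rule 30): 11100110111110
Gen 4 (rule 182): 01011001011101
Gen 5 (rule 86): 11001111000101
Gen 6 (rule 161): 00000110010010
Gen 7 (rule 30): 00001101111111
Gen 8 (rule 182): 00010010111110
Gen 9 (rule 86): 00111110000011
Gen 10 (rule 161): 10011100111000
Gen 11 (rule 30): 11110011100100
Gen 12 (rule 182): 01101101011110
Gen 13 (rule 86): 10100101000011
Gen 14 (rule 161): 01000010011000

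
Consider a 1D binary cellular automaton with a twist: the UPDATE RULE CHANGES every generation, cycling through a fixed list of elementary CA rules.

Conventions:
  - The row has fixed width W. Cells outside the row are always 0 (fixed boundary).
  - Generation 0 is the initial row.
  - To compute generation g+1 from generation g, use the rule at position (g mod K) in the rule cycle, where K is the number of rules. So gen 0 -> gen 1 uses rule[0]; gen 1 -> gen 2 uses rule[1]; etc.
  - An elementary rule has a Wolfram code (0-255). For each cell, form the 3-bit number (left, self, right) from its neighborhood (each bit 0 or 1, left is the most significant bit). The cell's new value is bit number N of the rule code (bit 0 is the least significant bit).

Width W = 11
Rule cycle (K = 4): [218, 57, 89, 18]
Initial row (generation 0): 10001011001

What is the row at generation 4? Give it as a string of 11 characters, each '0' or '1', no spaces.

Gen 0: 10001011001
Gen 1 (rule 218): 01010011110
Gen 2 (rule 57): 00101010001
Gen 3 (rule 89): 10000001100
Gen 4 (rule 18): 01000010010

Answer: 01000010010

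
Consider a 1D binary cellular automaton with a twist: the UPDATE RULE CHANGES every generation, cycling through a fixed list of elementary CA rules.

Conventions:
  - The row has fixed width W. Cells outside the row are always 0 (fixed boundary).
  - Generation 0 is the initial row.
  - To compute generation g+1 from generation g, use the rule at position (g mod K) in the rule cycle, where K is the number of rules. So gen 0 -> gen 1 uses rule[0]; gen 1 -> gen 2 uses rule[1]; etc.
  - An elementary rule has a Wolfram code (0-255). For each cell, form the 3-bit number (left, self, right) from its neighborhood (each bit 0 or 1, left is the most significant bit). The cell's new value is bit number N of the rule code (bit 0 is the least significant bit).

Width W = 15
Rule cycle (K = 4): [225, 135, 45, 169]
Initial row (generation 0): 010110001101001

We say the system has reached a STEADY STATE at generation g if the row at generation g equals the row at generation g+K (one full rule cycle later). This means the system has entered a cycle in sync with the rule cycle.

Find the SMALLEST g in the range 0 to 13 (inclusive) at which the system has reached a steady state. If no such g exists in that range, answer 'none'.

Answer: none

Derivation:
Gen 0: 010110001101001
Gen 1 (rule 225): 001010100110000
Gen 2 (rule 135): 111010101000111
Gen 3 (rule 45): 100111111010100
Gen 4 (rule 169): 000111110101001
Gen 5 (rule 225): 110011111010000
Gen 6 (rule 135): 000101110010111
Gen 7 (rule 45): 110111000011100
Gen 8 (rule 169): 101110011011001
Gen 9 (rule 225): 010110001101000
Gen 10 (rule 135): 110000110001011
Gen 11 (rule 45): 100110100101110
Gen 12 (rule 169): 000101000011100
Gen 13 (rule 225): 110010011001101
Gen 14 (rule 135): 000110100010001
Gen 15 (rule 45): 110101101010101
Gen 16 (rule 169): 101011010101010
Gen 17 (rule 225): 010101101010100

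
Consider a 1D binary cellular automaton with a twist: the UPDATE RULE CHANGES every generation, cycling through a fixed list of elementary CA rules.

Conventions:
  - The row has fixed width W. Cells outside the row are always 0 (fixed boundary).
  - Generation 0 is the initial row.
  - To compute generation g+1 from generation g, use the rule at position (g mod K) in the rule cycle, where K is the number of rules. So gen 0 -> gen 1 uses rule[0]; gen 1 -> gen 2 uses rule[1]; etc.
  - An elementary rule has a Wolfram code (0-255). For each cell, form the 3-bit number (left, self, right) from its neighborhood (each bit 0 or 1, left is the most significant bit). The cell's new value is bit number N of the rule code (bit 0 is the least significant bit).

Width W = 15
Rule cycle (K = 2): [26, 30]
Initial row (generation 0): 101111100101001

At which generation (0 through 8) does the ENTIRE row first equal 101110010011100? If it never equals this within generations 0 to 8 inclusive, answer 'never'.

Gen 0: 101111100101001
Gen 1 (rule 26): 001000011000110
Gen 2 (rule 30): 011100110101101
Gen 3 (rule 26): 110011100001000
Gen 4 (rule 30): 101110010011100
Gen 5 (rule 26): 001001101110010
Gen 6 (rule 30): 011111001001111
Gen 7 (rule 26): 110000110111000
Gen 8 (rule 30): 101001100100100

Answer: 4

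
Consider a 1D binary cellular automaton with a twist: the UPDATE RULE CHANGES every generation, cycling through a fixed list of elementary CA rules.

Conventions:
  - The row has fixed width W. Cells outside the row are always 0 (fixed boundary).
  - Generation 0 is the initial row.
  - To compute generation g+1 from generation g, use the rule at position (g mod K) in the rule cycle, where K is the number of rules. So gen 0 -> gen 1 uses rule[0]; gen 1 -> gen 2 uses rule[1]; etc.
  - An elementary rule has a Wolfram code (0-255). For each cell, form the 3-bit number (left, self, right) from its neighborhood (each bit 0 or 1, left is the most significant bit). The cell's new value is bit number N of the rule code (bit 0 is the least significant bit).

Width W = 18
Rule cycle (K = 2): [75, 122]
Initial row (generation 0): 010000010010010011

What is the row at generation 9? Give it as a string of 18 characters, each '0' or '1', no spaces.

Answer: 100110010100101100

Derivation:
Gen 0: 010000010010010011
Gen 1 (rule 75): 100111100100100111
Gen 2 (rule 122): 011100111011011101
Gen 3 (rule 75): 110101101011010100
Gen 4 (rule 122): 111011110111101010
Gen 5 (rule 75): 101010010100100000
Gen 6 (rule 122): 010101101011010000
Gen 7 (rule 75): 100001100011000111
Gen 8 (rule 122): 010011110111101101
Gen 9 (rule 75): 100110010100101100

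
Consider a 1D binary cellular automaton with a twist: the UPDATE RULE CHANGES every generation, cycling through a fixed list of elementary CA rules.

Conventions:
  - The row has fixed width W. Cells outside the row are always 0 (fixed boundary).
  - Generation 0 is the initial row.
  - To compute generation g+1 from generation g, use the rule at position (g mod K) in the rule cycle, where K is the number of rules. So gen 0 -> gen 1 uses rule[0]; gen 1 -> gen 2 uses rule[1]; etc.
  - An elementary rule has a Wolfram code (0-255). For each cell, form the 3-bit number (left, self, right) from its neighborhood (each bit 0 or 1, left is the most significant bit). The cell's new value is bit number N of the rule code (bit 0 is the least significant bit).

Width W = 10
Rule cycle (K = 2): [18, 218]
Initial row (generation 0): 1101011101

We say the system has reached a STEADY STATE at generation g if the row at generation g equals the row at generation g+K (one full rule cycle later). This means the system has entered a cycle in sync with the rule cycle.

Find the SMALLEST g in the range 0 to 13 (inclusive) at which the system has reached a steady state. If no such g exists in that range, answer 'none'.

Gen 0: 1101011101
Gen 1 (rule 18): 0000000000
Gen 2 (rule 218): 0000000000
Gen 3 (rule 18): 0000000000
Gen 4 (rule 218): 0000000000
Gen 5 (rule 18): 0000000000
Gen 6 (rule 218): 0000000000
Gen 7 (rule 18): 0000000000
Gen 8 (rule 218): 0000000000
Gen 9 (rule 18): 0000000000
Gen 10 (rule 218): 0000000000
Gen 11 (rule 18): 0000000000
Gen 12 (rule 218): 0000000000
Gen 13 (rule 18): 0000000000
Gen 14 (rule 218): 0000000000
Gen 15 (rule 18): 0000000000

Answer: 1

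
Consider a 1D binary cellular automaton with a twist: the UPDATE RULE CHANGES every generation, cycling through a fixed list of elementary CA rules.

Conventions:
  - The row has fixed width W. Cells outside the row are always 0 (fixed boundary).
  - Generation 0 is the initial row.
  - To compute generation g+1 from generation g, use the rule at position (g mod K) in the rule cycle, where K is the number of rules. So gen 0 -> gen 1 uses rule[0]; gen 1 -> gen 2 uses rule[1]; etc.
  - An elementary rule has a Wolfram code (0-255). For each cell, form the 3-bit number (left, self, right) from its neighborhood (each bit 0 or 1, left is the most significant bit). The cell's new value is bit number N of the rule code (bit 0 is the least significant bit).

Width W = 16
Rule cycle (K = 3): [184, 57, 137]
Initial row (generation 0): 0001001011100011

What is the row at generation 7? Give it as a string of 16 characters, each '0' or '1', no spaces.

Answer: 0001111111111101

Derivation:
Gen 0: 0001001011100011
Gen 1 (rule 184): 0000100111010010
Gen 2 (rule 57): 1110010100101001
Gen 3 (rule 137): 1100000000000000
Gen 4 (rule 184): 1010000000000000
Gen 5 (rule 57): 0101111111111111
Gen 6 (rule 137): 0001111111111110
Gen 7 (rule 184): 0001111111111101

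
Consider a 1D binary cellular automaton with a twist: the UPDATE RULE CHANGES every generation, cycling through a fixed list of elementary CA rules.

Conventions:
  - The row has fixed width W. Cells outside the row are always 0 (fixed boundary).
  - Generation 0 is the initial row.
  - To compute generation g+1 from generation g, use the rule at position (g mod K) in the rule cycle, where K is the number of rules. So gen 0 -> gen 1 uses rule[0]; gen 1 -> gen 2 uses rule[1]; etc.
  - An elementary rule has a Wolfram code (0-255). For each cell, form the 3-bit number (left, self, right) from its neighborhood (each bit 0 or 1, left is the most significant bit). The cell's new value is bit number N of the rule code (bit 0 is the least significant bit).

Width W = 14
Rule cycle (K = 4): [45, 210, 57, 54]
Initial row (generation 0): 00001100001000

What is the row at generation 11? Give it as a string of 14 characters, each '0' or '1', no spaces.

Gen 0: 00001100001000
Gen 1 (rule 45): 11101001101011
Gen 2 (rule 210): 01100110100001
Gen 3 (rule 57): 01010101011100
Gen 4 (rule 54): 11111111100010
Gen 5 (rule 45): 10000000001010
Gen 6 (rule 210): 01000000010001
Gen 7 (rule 57): 00111111001100
Gen 8 (rule 54): 01000000110010
Gen 9 (rule 45): 01011110100010
Gen 10 (rule 210): 10001110010101
Gen 11 (rule 57): 01101001001010

Answer: 01101001001010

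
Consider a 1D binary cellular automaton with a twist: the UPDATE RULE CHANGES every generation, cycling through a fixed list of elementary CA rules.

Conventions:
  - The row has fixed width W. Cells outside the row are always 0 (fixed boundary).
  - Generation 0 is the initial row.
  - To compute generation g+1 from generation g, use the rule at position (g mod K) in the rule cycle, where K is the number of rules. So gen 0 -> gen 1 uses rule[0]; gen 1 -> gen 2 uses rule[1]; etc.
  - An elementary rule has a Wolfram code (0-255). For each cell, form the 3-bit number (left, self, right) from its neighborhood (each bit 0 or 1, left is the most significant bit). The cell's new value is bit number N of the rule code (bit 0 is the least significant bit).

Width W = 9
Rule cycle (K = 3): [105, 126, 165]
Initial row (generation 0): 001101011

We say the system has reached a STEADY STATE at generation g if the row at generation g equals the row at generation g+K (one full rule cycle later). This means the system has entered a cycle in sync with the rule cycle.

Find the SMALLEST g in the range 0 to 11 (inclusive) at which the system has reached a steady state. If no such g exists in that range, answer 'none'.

Gen 0: 001101011
Gen 1 (rule 105): 101110111
Gen 2 (rule 126): 111011101
Gen 3 (rule 165): 010101011
Gen 4 (rule 105): 001010111
Gen 5 (rule 126): 011111101
Gen 6 (rule 165): 001111011
Gen 7 (rule 105): 101001111
Gen 8 (rule 126): 111111001
Gen 9 (rule 165): 011110001
Gen 10 (rule 105): 010010100
Gen 11 (rule 126): 111111110
Gen 12 (rule 165): 011111100
Gen 13 (rule 105): 010000101
Gen 14 (rule 126): 111001111

Answer: none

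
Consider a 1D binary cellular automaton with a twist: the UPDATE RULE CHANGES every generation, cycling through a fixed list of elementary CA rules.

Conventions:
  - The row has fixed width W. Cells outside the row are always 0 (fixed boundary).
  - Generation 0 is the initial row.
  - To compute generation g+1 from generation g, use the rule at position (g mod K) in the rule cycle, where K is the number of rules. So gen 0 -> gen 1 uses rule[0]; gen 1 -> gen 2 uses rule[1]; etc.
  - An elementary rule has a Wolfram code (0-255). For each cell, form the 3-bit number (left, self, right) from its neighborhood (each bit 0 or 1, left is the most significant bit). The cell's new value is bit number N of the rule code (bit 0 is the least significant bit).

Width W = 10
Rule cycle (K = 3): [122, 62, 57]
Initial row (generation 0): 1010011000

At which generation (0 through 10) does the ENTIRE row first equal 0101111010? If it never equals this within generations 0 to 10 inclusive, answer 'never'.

Gen 0: 1010011000
Gen 1 (rule 122): 0101111100
Gen 2 (rule 62): 1111000010
Gen 3 (rule 57): 1000111001
Gen 4 (rule 122): 0101101110
Gen 5 (rule 62): 1111011001
Gen 6 (rule 57): 1000110100
Gen 7 (rule 122): 0101111010
Gen 8 (rule 62): 1111000111
Gen 9 (rule 57): 1000110100
Gen 10 (rule 122): 0101111010

Answer: 7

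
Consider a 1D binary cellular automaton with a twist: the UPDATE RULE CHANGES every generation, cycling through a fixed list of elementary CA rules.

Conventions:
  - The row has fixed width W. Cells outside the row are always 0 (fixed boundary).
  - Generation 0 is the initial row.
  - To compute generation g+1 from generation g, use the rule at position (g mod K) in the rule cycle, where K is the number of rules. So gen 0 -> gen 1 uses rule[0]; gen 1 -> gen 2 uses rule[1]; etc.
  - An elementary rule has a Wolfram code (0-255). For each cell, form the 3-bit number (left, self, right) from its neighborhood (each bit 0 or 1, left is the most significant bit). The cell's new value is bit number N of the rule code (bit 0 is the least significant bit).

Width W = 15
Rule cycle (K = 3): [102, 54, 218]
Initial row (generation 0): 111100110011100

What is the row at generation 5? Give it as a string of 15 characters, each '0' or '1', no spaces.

Answer: 110000000000011

Derivation:
Gen 0: 111100110011100
Gen 1 (rule 102): 000101010100100
Gen 2 (rule 54): 001111111111110
Gen 3 (rule 218): 011111111111111
Gen 4 (rule 102): 100000000000001
Gen 5 (rule 54): 110000000000011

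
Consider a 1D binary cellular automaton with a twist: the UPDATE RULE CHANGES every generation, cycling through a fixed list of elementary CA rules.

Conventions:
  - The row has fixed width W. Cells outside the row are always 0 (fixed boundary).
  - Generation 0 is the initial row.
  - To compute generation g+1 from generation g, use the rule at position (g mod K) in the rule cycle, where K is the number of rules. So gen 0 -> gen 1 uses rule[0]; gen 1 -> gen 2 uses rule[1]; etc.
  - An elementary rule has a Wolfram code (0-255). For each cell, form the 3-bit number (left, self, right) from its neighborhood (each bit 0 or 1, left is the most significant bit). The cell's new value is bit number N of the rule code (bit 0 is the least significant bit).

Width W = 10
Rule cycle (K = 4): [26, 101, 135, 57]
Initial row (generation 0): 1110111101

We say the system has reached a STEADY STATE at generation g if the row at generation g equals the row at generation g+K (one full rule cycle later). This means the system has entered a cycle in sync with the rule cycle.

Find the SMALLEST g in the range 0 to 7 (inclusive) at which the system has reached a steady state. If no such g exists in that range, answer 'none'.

Answer: none

Derivation:
Gen 0: 1110111101
Gen 1 (rule 26): 1000100000
Gen 2 (rule 101): 1010101111
Gen 3 (rule 135): 1010100110
Gen 4 (rule 57): 0101010101
Gen 5 (rule 26): 1000000000
Gen 6 (rule 101): 1011111111
Gen 7 (rule 135): 1001111110
Gen 8 (rule 57): 0101000001
Gen 9 (rule 26): 1000100010
Gen 10 (rule 101): 1010101010
Gen 11 (rule 135): 1010101010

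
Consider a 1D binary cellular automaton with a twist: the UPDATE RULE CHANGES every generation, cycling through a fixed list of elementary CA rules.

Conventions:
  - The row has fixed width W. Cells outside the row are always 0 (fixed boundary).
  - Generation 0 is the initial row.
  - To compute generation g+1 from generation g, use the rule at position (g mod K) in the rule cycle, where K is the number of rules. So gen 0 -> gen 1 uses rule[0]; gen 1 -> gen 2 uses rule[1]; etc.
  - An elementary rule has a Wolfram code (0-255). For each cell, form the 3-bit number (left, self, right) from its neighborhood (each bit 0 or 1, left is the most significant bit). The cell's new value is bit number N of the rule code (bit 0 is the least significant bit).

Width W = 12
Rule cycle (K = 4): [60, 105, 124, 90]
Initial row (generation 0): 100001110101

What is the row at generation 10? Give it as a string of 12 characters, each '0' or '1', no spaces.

Gen 0: 100001110101
Gen 1 (rule 60): 110001001111
Gen 2 (rule 105): 110100001001
Gen 3 (rule 124): 111110001101
Gen 4 (rule 90): 100011011100
Gen 5 (rule 60): 110010110010
Gen 6 (rule 105): 110001110000
Gen 7 (rule 124): 111001011000
Gen 8 (rule 90): 101110011100
Gen 9 (rule 60): 111001010010
Gen 10 (rule 105): 101000100000

Answer: 101000100000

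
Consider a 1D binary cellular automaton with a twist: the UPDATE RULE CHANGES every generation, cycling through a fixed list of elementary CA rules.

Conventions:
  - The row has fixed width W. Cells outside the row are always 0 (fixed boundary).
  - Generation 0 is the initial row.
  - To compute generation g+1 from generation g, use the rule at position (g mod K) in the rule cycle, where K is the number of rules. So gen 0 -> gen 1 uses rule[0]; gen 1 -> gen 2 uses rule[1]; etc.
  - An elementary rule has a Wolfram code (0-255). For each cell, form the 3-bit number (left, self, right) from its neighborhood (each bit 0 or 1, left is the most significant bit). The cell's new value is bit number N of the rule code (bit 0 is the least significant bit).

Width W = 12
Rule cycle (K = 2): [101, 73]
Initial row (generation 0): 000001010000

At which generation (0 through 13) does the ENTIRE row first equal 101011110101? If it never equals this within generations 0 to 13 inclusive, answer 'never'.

Answer: 13

Derivation:
Gen 0: 000001010000
Gen 1 (rule 101): 111101110111
Gen 2 (rule 73): 100101010101
Gen 3 (rule 101): 100111111111
Gen 4 (rule 73): 000100000001
Gen 5 (rule 101): 110101111101
Gen 6 (rule 73): 110001000100
Gen 7 (rule 101): 010101010101
Gen 8 (rule 73): 000000000000
Gen 9 (rule 101): 111111111111
Gen 10 (rule 73): 100000000001
Gen 11 (rule 101): 101111111101
Gen 12 (rule 73): 001000000100
Gen 13 (rule 101): 101011110101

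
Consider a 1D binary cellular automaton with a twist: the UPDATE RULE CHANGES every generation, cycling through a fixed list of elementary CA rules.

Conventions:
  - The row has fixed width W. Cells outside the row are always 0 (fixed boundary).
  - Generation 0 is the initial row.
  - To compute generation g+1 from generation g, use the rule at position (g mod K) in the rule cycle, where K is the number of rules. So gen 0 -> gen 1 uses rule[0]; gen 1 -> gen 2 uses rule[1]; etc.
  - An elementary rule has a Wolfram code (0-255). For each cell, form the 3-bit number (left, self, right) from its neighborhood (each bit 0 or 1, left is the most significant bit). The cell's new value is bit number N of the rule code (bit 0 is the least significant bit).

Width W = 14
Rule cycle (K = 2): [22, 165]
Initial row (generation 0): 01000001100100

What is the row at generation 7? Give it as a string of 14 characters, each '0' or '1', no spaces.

Gen 0: 01000001100100
Gen 1 (rule 22): 11100010011110
Gen 2 (rule 165): 01001010001100
Gen 3 (rule 22): 11111011010010
Gen 4 (rule 165): 01110100110010
Gen 5 (rule 22): 10000111001111
Gen 6 (rule 165): 10110010000110
Gen 7 (rule 22): 10001111001001

Answer: 10001111001001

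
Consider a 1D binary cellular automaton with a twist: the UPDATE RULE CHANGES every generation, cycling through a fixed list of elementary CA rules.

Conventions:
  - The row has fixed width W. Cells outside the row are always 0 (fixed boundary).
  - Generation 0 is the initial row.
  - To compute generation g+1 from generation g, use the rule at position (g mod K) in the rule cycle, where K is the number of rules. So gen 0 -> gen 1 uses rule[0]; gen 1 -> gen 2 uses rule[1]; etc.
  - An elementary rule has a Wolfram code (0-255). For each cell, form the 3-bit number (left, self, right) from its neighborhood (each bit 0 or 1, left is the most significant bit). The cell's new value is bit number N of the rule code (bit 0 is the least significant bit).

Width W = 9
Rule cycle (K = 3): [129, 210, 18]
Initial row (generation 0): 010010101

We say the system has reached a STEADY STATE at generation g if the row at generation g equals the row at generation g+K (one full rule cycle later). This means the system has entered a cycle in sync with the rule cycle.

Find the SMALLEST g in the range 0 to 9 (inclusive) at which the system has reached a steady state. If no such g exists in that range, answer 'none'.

Gen 0: 010010101
Gen 1 (rule 129): 000000000
Gen 2 (rule 210): 000000000
Gen 3 (rule 18): 000000000
Gen 4 (rule 129): 111111111
Gen 5 (rule 210): 011111111
Gen 6 (rule 18): 100000000
Gen 7 (rule 129): 001111111
Gen 8 (rule 210): 010111111
Gen 9 (rule 18): 100000000
Gen 10 (rule 129): 001111111
Gen 11 (rule 210): 010111111
Gen 12 (rule 18): 100000000

Answer: 6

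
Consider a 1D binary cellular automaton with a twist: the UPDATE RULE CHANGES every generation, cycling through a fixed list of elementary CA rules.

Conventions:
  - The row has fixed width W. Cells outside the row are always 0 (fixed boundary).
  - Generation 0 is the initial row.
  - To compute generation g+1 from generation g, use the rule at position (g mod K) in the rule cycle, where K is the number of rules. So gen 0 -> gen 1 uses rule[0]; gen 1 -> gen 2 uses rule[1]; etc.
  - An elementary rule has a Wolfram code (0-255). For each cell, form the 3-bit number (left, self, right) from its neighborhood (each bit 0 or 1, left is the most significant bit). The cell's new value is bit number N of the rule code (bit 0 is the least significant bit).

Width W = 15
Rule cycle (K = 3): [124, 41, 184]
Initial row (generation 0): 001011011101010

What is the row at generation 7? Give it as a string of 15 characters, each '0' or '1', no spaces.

Answer: 001100011110011

Derivation:
Gen 0: 001011011101010
Gen 1 (rule 124): 001111110111111
Gen 2 (rule 41): 101000001100000
Gen 3 (rule 184): 010100001010000
Gen 4 (rule 124): 011110001111000
Gen 5 (rule 41): 010000101000011
Gen 6 (rule 184): 001000010100010
Gen 7 (rule 124): 001100011110011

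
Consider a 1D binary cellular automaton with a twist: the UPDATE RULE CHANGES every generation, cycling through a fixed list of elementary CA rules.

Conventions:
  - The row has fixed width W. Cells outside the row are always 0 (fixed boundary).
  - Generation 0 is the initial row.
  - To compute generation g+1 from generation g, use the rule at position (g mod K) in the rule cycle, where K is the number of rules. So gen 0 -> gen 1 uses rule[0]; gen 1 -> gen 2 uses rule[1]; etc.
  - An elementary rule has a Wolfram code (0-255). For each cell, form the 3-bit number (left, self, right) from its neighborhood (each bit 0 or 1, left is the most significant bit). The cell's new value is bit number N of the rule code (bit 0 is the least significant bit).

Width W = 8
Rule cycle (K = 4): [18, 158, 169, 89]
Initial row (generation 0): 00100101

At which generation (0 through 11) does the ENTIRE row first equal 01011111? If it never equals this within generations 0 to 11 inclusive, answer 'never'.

Answer: never

Derivation:
Gen 0: 00100101
Gen 1 (rule 18): 01011000
Gen 2 (rule 158): 11010100
Gen 3 (rule 169): 10101001
Gen 4 (rule 89): 00000100
Gen 5 (rule 18): 00001010
Gen 6 (rule 158): 00011011
Gen 7 (rule 169): 11010110
Gen 8 (rule 89): 11000111
Gen 9 (rule 18): 00101000
Gen 10 (rule 158): 01101100
Gen 11 (rule 169): 01011001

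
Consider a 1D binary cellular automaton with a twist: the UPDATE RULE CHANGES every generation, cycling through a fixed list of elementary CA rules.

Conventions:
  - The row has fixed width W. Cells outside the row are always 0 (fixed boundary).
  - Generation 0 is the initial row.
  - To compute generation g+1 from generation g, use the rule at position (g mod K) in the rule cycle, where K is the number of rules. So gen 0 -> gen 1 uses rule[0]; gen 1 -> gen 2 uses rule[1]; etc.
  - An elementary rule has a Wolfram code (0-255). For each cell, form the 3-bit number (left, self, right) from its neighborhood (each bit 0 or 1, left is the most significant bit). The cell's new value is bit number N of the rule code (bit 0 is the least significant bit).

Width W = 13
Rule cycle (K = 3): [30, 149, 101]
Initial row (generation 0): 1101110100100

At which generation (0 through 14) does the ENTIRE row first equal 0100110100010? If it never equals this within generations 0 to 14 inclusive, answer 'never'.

Answer: 9

Derivation:
Gen 0: 1101110100100
Gen 1 (rule 30): 1001000111110
Gen 2 (rule 149): 1101110011101
Gen 3 (rule 101): 0110010000111
Gen 4 (rule 30): 1101111001100
Gen 5 (rule 149): 0000110100011
Gen 6 (rule 101): 1110011101001
Gen 7 (rule 30): 1001110001111
Gen 8 (rule 149): 1100101100110
Gen 9 (rule 101): 0100110100010
Gen 10 (rule 30): 1111100110111
Gen 11 (rule 149): 0111010000010
Gen 12 (rule 101): 0001110111010
Gen 13 (rule 30): 0011000100011
Gen 14 (rule 149): 1000110111000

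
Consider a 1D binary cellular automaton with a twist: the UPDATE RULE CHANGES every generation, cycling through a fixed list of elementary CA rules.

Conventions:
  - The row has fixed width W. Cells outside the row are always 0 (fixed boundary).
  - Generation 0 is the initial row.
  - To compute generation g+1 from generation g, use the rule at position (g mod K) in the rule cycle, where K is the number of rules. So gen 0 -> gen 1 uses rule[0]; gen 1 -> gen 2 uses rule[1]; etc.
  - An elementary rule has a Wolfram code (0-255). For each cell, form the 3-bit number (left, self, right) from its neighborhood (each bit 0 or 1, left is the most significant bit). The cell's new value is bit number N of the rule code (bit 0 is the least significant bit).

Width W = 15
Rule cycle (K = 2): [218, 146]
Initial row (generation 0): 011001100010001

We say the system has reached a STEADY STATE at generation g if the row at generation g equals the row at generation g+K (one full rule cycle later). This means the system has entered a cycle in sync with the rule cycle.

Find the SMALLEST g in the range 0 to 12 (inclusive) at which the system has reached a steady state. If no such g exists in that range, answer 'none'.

Gen 0: 011001100010001
Gen 1 (rule 218): 111111110101010
Gen 2 (rule 146): 011111100000001
Gen 3 (rule 218): 111111110000010
Gen 4 (rule 146): 011111101000101
Gen 5 (rule 218): 111111100101000
Gen 6 (rule 146): 011111011000100
Gen 7 (rule 218): 111111011101010
Gen 8 (rule 146): 011110001000001
Gen 9 (rule 218): 111111010100010
Gen 10 (rule 146): 011110000010101
Gen 11 (rule 218): 111111000100000
Gen 12 (rule 146): 011110101010000
Gen 13 (rule 218): 111110000001000
Gen 14 (rule 146): 011101000010100

Answer: none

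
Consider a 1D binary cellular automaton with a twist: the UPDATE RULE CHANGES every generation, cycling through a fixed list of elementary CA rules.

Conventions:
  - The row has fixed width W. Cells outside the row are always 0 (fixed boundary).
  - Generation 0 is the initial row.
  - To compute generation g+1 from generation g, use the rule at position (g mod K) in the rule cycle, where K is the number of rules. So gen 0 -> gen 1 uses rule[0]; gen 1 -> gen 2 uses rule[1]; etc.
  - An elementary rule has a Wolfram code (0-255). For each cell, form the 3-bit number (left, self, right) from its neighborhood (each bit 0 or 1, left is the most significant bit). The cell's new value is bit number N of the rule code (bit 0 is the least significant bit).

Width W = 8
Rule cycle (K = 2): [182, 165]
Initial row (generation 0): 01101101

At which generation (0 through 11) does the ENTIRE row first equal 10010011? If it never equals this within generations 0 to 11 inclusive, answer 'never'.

Answer: 1

Derivation:
Gen 0: 01101101
Gen 1 (rule 182): 10010011
Gen 2 (rule 165): 10010000
Gen 3 (rule 182): 11111000
Gen 4 (rule 165): 01110011
Gen 5 (rule 182): 10101100
Gen 6 (rule 165): 11110001
Gen 7 (rule 182): 01101011
Gen 8 (rule 165): 00011100
Gen 9 (rule 182): 00101010
Gen 10 (rule 165): 10111110
Gen 11 (rule 182): 11011101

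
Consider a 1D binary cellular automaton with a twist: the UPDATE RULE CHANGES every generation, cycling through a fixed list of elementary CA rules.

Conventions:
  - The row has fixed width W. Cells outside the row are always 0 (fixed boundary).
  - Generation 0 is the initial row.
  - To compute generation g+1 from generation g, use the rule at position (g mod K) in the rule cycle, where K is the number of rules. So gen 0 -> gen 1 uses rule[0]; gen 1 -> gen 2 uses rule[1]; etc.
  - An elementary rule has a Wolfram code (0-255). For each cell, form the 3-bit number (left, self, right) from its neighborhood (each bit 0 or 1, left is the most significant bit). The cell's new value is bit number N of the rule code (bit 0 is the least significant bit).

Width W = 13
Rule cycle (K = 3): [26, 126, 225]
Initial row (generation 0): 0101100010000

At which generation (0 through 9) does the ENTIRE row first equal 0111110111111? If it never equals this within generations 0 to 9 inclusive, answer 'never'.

Answer: 9

Derivation:
Gen 0: 0101100010000
Gen 1 (rule 26): 1001010101000
Gen 2 (rule 126): 1111111111100
Gen 3 (rule 225): 0111111111101
Gen 4 (rule 26): 1100000000000
Gen 5 (rule 126): 1110000000000
Gen 6 (rule 225): 0110111111111
Gen 7 (rule 26): 1100100000000
Gen 8 (rule 126): 1111110000000
Gen 9 (rule 225): 0111110111111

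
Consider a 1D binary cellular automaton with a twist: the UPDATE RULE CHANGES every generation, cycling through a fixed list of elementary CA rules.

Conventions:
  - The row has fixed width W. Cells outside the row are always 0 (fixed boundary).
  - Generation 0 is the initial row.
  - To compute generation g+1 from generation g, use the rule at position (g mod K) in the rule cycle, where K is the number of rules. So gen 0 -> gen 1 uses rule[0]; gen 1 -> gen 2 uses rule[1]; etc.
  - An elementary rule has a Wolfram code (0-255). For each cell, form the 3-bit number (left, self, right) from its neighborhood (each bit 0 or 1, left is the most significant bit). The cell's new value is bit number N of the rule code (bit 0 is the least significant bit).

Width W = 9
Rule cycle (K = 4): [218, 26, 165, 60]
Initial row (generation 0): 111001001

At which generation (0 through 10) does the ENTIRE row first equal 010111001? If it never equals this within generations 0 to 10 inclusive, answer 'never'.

Gen 0: 111001001
Gen 1 (rule 218): 111110110
Gen 2 (rule 26): 100000101
Gen 3 (rule 165): 101110111
Gen 4 (rule 60): 111001100
Gen 5 (rule 218): 111111110
Gen 6 (rule 26): 100000001
Gen 7 (rule 165): 101111101
Gen 8 (rule 60): 111000011
Gen 9 (rule 218): 111100111
Gen 10 (rule 26): 100011100

Answer: never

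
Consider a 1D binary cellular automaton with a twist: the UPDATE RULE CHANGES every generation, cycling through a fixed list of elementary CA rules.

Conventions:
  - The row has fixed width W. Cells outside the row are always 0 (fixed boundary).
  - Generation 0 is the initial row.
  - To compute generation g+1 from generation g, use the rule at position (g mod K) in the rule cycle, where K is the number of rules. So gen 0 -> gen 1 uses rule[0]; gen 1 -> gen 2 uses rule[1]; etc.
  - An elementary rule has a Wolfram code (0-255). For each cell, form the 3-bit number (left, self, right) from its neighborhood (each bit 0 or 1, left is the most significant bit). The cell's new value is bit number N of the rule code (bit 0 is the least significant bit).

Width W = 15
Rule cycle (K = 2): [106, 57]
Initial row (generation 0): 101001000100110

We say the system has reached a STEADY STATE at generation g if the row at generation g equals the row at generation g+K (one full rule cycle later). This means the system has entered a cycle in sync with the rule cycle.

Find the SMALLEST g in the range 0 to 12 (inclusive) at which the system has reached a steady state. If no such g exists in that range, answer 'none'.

Answer: 4

Derivation:
Gen 0: 101001000100110
Gen 1 (rule 106): 010010001001110
Gen 2 (rule 57): 001001100101001
Gen 3 (rule 106): 010011101010010
Gen 4 (rule 57): 001010010101001
Gen 5 (rule 106): 010100101010010
Gen 6 (rule 57): 001010010101001
Gen 7 (rule 106): 010100101010010
Gen 8 (rule 57): 001010010101001
Gen 9 (rule 106): 010100101010010
Gen 10 (rule 57): 001010010101001
Gen 11 (rule 106): 010100101010010
Gen 12 (rule 57): 001010010101001
Gen 13 (rule 106): 010100101010010
Gen 14 (rule 57): 001010010101001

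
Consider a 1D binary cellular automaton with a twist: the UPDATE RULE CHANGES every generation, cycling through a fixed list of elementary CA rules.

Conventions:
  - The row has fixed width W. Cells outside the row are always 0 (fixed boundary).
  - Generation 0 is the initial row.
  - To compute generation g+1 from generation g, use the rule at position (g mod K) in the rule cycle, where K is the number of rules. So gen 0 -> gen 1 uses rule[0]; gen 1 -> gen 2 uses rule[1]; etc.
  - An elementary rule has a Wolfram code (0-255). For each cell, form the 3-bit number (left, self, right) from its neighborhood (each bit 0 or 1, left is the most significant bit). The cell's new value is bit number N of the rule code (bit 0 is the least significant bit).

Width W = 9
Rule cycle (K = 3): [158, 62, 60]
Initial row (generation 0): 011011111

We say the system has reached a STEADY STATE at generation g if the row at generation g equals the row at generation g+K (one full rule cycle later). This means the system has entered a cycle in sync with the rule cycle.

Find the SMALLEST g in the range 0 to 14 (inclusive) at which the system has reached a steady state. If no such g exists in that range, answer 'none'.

Gen 0: 011011111
Gen 1 (rule 158): 110011110
Gen 2 (rule 62): 101110001
Gen 3 (rule 60): 111001001
Gen 4 (rule 158): 110111111
Gen 5 (rule 62): 101100000
Gen 6 (rule 60): 111010000
Gen 7 (rule 158): 110011000
Gen 8 (rule 62): 101110100
Gen 9 (rule 60): 111001110
Gen 10 (rule 158): 110111101
Gen 11 (rule 62): 101100011
Gen 12 (rule 60): 111010010
Gen 13 (rule 158): 110011111
Gen 14 (rule 62): 101110000
Gen 15 (rule 60): 111001000
Gen 16 (rule 158): 110111100
Gen 17 (rule 62): 101100010

Answer: none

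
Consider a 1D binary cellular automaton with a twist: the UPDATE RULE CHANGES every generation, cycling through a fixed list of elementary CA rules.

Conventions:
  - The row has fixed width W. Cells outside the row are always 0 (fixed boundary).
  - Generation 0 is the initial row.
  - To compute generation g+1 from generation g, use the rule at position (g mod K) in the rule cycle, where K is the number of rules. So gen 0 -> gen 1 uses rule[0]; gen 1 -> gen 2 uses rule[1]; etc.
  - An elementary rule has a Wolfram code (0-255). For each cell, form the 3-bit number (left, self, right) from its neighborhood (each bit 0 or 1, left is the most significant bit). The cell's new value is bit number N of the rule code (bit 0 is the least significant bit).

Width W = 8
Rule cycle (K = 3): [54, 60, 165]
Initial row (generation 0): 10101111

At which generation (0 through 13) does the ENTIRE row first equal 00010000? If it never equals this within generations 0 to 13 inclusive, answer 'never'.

Answer: 11

Derivation:
Gen 0: 10101111
Gen 1 (rule 54): 11110000
Gen 2 (rule 60): 10001000
Gen 3 (rule 165): 10101011
Gen 4 (rule 54): 11111100
Gen 5 (rule 60): 10000010
Gen 6 (rule 165): 10111010
Gen 7 (rule 54): 11000111
Gen 8 (rule 60): 10100100
Gen 9 (rule 165): 11100101
Gen 10 (rule 54): 00011111
Gen 11 (rule 60): 00010000
Gen 12 (rule 165): 11010111
Gen 13 (rule 54): 00111000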